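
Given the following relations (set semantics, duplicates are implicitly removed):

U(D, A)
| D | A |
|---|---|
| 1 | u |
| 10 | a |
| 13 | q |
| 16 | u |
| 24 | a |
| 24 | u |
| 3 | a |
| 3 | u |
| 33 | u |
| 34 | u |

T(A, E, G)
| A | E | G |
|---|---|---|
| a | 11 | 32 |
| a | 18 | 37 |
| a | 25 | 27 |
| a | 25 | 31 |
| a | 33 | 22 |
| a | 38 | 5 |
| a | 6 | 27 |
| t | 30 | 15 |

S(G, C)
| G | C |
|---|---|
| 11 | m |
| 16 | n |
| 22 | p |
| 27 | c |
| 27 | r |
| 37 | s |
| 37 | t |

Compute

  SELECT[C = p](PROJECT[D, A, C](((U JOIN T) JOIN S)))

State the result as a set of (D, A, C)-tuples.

{(10, a, p), (24, a, p), (3, a, p)}

U ⋈ T (natural join on A): {(10, a, 11, 32), (10, a, 18, 37), (10, a, 25, 27), (10, a, 25, 31), (10, a, 33, 22), (10, a, 38, 5), (10, a, 6, 27), (24, a, 11, 32), (24, a, 18, 37), (24, a, 25, 27), (24, a, 25, 31), (24, a, 33, 22), (24, a, 38, 5), (24, a, 6, 27), (3, a, 11, 32), (3, a, 18, 37), (3, a, 25, 27), (3, a, 25, 31), (3, a, 33, 22), (3, a, 38, 5), (3, a, 6, 27)}
(U JOIN T) ⋈ S (natural join on G): {(10, a, 18, 37, s), (10, a, 18, 37, t), (10, a, 25, 27, c), (10, a, 25, 27, r), (10, a, 33, 22, p), (10, a, 6, 27, c), (10, a, 6, 27, r), (24, a, 18, 37, s), (24, a, 18, 37, t), (24, a, 25, 27, c), (24, a, 25, 27, r), (24, a, 33, 22, p), (24, a, 6, 27, c), (24, a, 6, 27, r), (3, a, 18, 37, s), (3, a, 18, 37, t), (3, a, 25, 27, c), (3, a, 25, 27, r), (3, a, 33, 22, p), (3, a, 6, 27, c), (3, a, 6, 27, r)}
π[D, A, C]: project onto (D, A, C) (6 duplicate(s) eliminated) → {(10, a, c), (10, a, p), (10, a, r), (10, a, s), (10, a, t), (24, a, c), (24, a, p), (24, a, r), (24, a, s), (24, a, t), (3, a, c), (3, a, p), (3, a, r), (3, a, s), (3, a, t)}
σ[C = p]: keep tuples satisfying C = p → {(10, a, p), (24, a, p), (3, a, p)}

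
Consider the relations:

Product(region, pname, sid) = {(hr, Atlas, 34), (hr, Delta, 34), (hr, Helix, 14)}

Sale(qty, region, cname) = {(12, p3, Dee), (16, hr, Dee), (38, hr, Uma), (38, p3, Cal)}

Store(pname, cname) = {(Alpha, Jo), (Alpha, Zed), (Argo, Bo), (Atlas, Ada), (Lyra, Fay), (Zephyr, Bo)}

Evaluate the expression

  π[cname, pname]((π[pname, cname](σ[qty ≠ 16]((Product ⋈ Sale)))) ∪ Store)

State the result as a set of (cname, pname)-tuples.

Joining Product and Sale on region yields {(hr, Atlas, 34, 16, Dee), (hr, Atlas, 34, 38, Uma), (hr, Delta, 34, 16, Dee), (hr, Delta, 34, 38, Uma), (hr, Helix, 14, 16, Dee), (hr, Helix, 14, 38, Uma)}.
Selection qty ≠ 16: {(hr, Atlas, 34, 38, Uma), (hr, Delta, 34, 38, Uma), (hr, Helix, 14, 38, Uma)}
Keep only column(s) pname, cname: {(Atlas, Uma), (Delta, Uma), (Helix, Uma)}
Taking the union: {(Alpha, Jo), (Alpha, Zed), (Argo, Bo), (Atlas, Ada), (Atlas, Uma), (Delta, Uma), (Helix, Uma), (Lyra, Fay), (Zephyr, Bo)}
Keep only column(s) cname, pname: {(Ada, Atlas), (Bo, Argo), (Bo, Zephyr), (Fay, Lyra), (Jo, Alpha), (Uma, Atlas), (Uma, Delta), (Uma, Helix), (Zed, Alpha)}

{(Ada, Atlas), (Bo, Argo), (Bo, Zephyr), (Fay, Lyra), (Jo, Alpha), (Uma, Atlas), (Uma, Delta), (Uma, Helix), (Zed, Alpha)}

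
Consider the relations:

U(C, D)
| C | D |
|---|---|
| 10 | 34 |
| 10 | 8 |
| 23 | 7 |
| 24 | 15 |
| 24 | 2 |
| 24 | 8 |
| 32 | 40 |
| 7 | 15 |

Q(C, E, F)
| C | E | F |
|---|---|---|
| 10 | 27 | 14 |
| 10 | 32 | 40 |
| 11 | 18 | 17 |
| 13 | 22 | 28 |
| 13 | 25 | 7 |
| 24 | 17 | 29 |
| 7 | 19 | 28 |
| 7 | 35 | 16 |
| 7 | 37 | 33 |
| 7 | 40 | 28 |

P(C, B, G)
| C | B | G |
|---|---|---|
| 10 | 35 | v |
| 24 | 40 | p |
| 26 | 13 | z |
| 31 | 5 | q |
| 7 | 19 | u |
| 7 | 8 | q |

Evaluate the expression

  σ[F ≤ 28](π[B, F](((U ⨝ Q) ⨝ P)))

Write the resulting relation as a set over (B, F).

{(19, 16), (19, 28), (35, 14), (8, 16), (8, 28)}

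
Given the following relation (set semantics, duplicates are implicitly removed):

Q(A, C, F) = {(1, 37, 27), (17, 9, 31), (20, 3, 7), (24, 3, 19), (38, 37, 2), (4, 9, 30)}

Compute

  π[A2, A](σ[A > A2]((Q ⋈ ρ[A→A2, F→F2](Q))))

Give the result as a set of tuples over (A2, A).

{(1, 38), (20, 24), (4, 17)}

ρ[A→A2, F→F2]: schema becomes (A2, C, F2); tuples unchanged.
Q ⋈ ρ[A→A2, F→F2](Q) (natural join on C): {(1, 37, 27, 1, 27), (1, 37, 27, 38, 2), (17, 9, 31, 17, 31), (17, 9, 31, 4, 30), (20, 3, 7, 20, 7), (20, 3, 7, 24, 19), (24, 3, 19, 20, 7), (24, 3, 19, 24, 19), (38, 37, 2, 1, 27), (38, 37, 2, 38, 2), (4, 9, 30, 17, 31), (4, 9, 30, 4, 30)}
σ[A > A2]: keep tuples satisfying A > A2 → {(17, 9, 31, 4, 30), (24, 3, 19, 20, 7), (38, 37, 2, 1, 27)}
π[A2, A]: project onto (A2, A) → {(1, 38), (20, 24), (4, 17)}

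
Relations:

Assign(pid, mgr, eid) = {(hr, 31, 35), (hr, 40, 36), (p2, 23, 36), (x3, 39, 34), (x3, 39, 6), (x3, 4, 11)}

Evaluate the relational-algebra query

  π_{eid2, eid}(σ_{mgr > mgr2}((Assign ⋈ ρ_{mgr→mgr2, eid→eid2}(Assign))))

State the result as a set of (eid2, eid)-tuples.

{(11, 34), (11, 6), (35, 36)}

ρ[mgr→mgr2, eid→eid2]: schema becomes (pid, mgr2, eid2); tuples unchanged.
Joining Assign and ρ_{mgr→mgr2, eid→eid2}(Assign) on pid yields {(hr, 31, 35, 31, 35), (hr, 31, 35, 40, 36), (hr, 40, 36, 31, 35), (hr, 40, 36, 40, 36), (p2, 23, 36, 23, 36), (x3, 39, 34, 39, 34), (x3, 39, 34, 39, 6), (x3, 39, 34, 4, 11), (x3, 39, 6, 39, 34), (x3, 39, 6, 39, 6), (x3, 39, 6, 4, 11), (x3, 4, 11, 39, 34), (x3, 4, 11, 39, 6), (x3, 4, 11, 4, 11)}.
Filtering on mgr > mgr2 leaves {(hr, 40, 36, 31, 35), (x3, 39, 34, 4, 11), (x3, 39, 6, 4, 11)}.
Projecting to eid2, eid: {(11, 34), (11, 6), (35, 36)}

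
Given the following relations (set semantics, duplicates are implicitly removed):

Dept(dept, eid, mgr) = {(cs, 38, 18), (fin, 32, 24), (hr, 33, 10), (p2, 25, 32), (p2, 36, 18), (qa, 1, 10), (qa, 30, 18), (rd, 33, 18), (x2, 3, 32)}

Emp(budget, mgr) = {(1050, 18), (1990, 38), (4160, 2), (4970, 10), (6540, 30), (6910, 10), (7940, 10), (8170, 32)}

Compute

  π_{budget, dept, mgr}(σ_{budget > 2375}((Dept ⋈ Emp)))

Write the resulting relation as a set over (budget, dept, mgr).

{(4970, hr, 10), (4970, qa, 10), (6910, hr, 10), (6910, qa, 10), (7940, hr, 10), (7940, qa, 10), (8170, p2, 32), (8170, x2, 32)}

Natural join on mgr: {(cs, 38, 18, 1050), (hr, 33, 10, 4970), (hr, 33, 10, 6910), (hr, 33, 10, 7940), (p2, 25, 32, 8170), (p2, 36, 18, 1050), (qa, 1, 10, 4970), (qa, 1, 10, 6910), (qa, 1, 10, 7940), (qa, 30, 18, 1050), (rd, 33, 18, 1050), (x2, 3, 32, 8170)}
Apply σ_{budget > 2375}; surviving tuples: {(hr, 33, 10, 4970), (hr, 33, 10, 6910), (hr, 33, 10, 7940), (p2, 25, 32, 8170), (qa, 1, 10, 4970), (qa, 1, 10, 6910), (qa, 1, 10, 7940), (x2, 3, 32, 8170)}
Projecting to budget, dept, mgr: {(4970, hr, 10), (4970, qa, 10), (6910, hr, 10), (6910, qa, 10), (7940, hr, 10), (7940, qa, 10), (8170, p2, 32), (8170, x2, 32)}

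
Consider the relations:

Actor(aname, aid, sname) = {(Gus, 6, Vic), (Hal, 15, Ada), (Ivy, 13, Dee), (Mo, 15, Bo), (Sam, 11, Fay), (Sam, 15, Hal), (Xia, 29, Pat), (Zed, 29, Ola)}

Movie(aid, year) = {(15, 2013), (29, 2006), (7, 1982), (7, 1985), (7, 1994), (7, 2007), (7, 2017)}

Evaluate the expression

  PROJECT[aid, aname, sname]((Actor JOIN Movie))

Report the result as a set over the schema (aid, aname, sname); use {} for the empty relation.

Natural join on aid: {(Hal, 15, Ada, 2013), (Mo, 15, Bo, 2013), (Sam, 15, Hal, 2013), (Xia, 29, Pat, 2006), (Zed, 29, Ola, 2006)}
π_{aid, aname, sname} gives {(15, Hal, Ada), (15, Mo, Bo), (15, Sam, Hal), (29, Xia, Pat), (29, Zed, Ola)}.

{(15, Hal, Ada), (15, Mo, Bo), (15, Sam, Hal), (29, Xia, Pat), (29, Zed, Ola)}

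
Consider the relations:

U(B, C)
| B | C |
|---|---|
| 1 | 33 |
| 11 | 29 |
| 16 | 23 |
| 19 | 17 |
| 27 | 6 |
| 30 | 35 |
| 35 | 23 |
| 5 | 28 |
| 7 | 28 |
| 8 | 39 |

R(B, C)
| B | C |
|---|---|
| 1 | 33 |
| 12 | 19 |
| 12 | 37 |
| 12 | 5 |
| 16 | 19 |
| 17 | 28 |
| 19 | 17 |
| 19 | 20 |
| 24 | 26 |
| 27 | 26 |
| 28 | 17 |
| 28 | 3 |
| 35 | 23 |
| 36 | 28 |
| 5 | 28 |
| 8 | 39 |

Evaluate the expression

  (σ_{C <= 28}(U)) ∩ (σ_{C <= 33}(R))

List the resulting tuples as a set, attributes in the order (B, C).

{(19, 17), (35, 23), (5, 28)}

Selection C <= 28: {(16, 23), (19, 17), (27, 6), (35, 23), (5, 28), (7, 28)}
Selection C <= 33: {(1, 33), (12, 19), (12, 5), (16, 19), (17, 28), (19, 17), (19, 20), (24, 26), (27, 26), (28, 17), (28, 3), (35, 23), (36, 28), (5, 28)}
Taking the intersection: {(19, 17), (35, 23), (5, 28)}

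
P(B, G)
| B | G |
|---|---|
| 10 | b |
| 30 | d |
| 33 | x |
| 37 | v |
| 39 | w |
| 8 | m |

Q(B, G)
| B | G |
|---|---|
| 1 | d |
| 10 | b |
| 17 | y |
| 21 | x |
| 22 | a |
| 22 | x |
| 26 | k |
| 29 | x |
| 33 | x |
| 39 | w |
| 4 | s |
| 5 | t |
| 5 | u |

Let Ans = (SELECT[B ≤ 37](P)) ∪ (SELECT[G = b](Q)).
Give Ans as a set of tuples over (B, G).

σ[B ≤ 37]: keep tuples satisfying B ≤ 37 → {(10, b), (30, d), (33, x), (37, v), (8, m)}
σ[G = b]: keep tuples satisfying G = b → {(10, b)}
Set union of the two operands is {(10, b), (30, d), (33, x), (37, v), (8, m)}.

{(10, b), (30, d), (33, x), (37, v), (8, m)}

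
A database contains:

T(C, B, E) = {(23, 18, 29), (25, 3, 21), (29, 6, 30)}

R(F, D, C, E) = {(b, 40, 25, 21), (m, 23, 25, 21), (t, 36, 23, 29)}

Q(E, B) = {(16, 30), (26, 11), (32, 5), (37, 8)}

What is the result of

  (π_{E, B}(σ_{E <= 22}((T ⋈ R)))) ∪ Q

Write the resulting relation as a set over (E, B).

T ⋈ R (natural join on C, E): {(23, 18, 29, t, 36), (25, 3, 21, b, 40), (25, 3, 21, m, 23)}
Apply σ_{E <= 22}; surviving tuples: {(25, 3, 21, b, 40), (25, 3, 21, m, 23)}
π_{E, B} gives {(21, 3)} (1 duplicate(s) eliminated).
Union: {(21, 3)} with {(16, 30), (26, 11), (32, 5), (37, 8)} → {(16, 30), (21, 3), (26, 11), (32, 5), (37, 8)}

{(16, 30), (21, 3), (26, 11), (32, 5), (37, 8)}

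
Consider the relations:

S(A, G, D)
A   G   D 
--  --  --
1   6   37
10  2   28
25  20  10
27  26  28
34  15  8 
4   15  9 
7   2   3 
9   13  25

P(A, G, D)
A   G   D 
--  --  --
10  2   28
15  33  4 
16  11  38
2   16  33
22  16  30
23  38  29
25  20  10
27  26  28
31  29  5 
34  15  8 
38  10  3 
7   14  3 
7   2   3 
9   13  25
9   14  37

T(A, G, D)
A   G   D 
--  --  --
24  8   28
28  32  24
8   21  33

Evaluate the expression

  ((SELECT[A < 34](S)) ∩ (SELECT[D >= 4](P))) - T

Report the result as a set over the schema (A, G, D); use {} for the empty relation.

{(10, 2, 28), (25, 20, 10), (27, 26, 28), (9, 13, 25)}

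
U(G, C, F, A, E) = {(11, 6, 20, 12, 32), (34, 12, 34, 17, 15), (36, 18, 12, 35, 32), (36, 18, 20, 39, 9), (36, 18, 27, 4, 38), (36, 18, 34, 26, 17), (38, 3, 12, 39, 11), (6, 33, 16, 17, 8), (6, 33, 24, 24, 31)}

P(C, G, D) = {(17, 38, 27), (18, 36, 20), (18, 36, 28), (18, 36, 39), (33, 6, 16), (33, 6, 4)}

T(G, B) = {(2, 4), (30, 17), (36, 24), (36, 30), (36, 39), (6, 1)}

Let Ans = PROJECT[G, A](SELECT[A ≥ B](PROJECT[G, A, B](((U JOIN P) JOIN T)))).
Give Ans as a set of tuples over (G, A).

{(36, 26), (36, 35), (36, 39), (6, 17), (6, 24)}

Joining U and P on G, C yields {(36, 18, 12, 35, 32, 20), (36, 18, 12, 35, 32, 28), (36, 18, 12, 35, 32, 39), (36, 18, 20, 39, 9, 20), (36, 18, 20, 39, 9, 28), (36, 18, 20, 39, 9, 39), (36, 18, 27, 4, 38, 20), (36, 18, 27, 4, 38, 28), (36, 18, 27, 4, 38, 39), (36, 18, 34, 26, 17, 20), (36, 18, 34, 26, 17, 28), (36, 18, 34, 26, 17, 39), (6, 33, 16, 17, 8, 16), (6, 33, 16, 17, 8, 4), (6, 33, 24, 24, 31, 16), (6, 33, 24, 24, 31, 4)}.
Joining (U JOIN P) and T on G yields {(36, 18, 12, 35, 32, 20, 24), (36, 18, 12, 35, 32, 20, 30), (36, 18, 12, 35, 32, 20, 39), (36, 18, 12, 35, 32, 28, 24), (36, 18, 12, 35, 32, 28, 30), (36, 18, 12, 35, 32, 28, 39), (36, 18, 12, 35, 32, 39, 24), (36, 18, 12, 35, 32, 39, 30), (36, 18, 12, 35, 32, 39, 39), (36, 18, 20, 39, 9, 20, 24), (36, 18, 20, 39, 9, 20, 30), (36, 18, 20, 39, 9, 20, 39), (36, 18, 20, 39, 9, 28, 24), (36, 18, 20, 39, 9, 28, 30), (36, 18, 20, 39, 9, 28, 39), (36, 18, 20, 39, 9, 39, 24), (36, 18, 20, 39, 9, 39, 30), (36, 18, 20, 39, 9, 39, 39), (36, 18, 27, 4, 38, 20, 24), (36, 18, 27, 4, 38, 20, 30), (36, 18, 27, 4, 38, 20, 39), (36, 18, 27, 4, 38, 28, 24), (36, 18, 27, 4, 38, 28, 30), (36, 18, 27, 4, 38, 28, 39), (36, 18, 27, 4, 38, 39, 24), (36, 18, 27, 4, 38, 39, 30), (36, 18, 27, 4, 38, 39, 39), (36, 18, 34, 26, 17, 20, 24), (36, 18, 34, 26, 17, 20, 30), (36, 18, 34, 26, 17, 20, 39), (36, 18, 34, 26, 17, 28, 24), (36, 18, 34, 26, 17, 28, 30), (36, 18, 34, 26, 17, 28, 39), (36, 18, 34, 26, 17, 39, 24), (36, 18, 34, 26, 17, 39, 30), (36, 18, 34, 26, 17, 39, 39), (6, 33, 16, 17, 8, 16, 1), (6, 33, 16, 17, 8, 4, 1), (6, 33, 24, 24, 31, 16, 1), (6, 33, 24, 24, 31, 4, 1)}.
π_{G, A, B} gives {(36, 26, 24), (36, 26, 30), (36, 26, 39), (36, 35, 24), (36, 35, 30), (36, 35, 39), (36, 39, 24), (36, 39, 30), (36, 39, 39), (36, 4, 24), (36, 4, 30), (36, 4, 39), (6, 17, 1), (6, 24, 1)} (26 duplicate(s) eliminated).
σ[A ≥ B]: keep tuples satisfying A ≥ B → {(36, 26, 24), (36, 35, 24), (36, 35, 30), (36, 39, 24), (36, 39, 30), (36, 39, 39), (6, 17, 1), (6, 24, 1)}
π_{G, A} gives {(36, 26), (36, 35), (36, 39), (6, 17), (6, 24)} (3 duplicate(s) eliminated).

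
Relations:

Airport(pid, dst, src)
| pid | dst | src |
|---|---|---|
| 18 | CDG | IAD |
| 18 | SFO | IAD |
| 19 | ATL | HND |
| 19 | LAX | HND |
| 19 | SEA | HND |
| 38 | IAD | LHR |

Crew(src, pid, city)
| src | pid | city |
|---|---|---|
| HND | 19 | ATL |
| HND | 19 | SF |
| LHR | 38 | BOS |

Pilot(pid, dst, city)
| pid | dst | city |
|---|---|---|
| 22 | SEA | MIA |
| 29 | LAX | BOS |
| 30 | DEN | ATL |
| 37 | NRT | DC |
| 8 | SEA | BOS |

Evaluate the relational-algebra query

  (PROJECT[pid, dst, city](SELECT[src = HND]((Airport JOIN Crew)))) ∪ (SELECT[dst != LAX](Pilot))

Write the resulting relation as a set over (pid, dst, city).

Natural join on pid, src: {(19, ATL, HND, ATL), (19, ATL, HND, SF), (19, LAX, HND, ATL), (19, LAX, HND, SF), (19, SEA, HND, ATL), (19, SEA, HND, SF), (38, IAD, LHR, BOS)}
Filtering on src = HND leaves {(19, ATL, HND, ATL), (19, ATL, HND, SF), (19, LAX, HND, ATL), (19, LAX, HND, SF), (19, SEA, HND, ATL), (19, SEA, HND, SF)}.
π[pid, dst, city]: project onto (pid, dst, city) → {(19, ATL, ATL), (19, ATL, SF), (19, LAX, ATL), (19, LAX, SF), (19, SEA, ATL), (19, SEA, SF)}
Filtering on dst != LAX leaves {(22, SEA, MIA), (30, DEN, ATL), (37, NRT, DC), (8, SEA, BOS)}.
Union: {(19, ATL, ATL), (19, ATL, SF), (19, LAX, ATL), (19, LAX, SF), (19, SEA, ATL), (19, SEA, SF)} with {(22, SEA, MIA), (30, DEN, ATL), (37, NRT, DC), (8, SEA, BOS)} → {(19, ATL, ATL), (19, ATL, SF), (19, LAX, ATL), (19, LAX, SF), (19, SEA, ATL), (19, SEA, SF), (22, SEA, MIA), (30, DEN, ATL), (37, NRT, DC), (8, SEA, BOS)}

{(19, ATL, ATL), (19, ATL, SF), (19, LAX, ATL), (19, LAX, SF), (19, SEA, ATL), (19, SEA, SF), (22, SEA, MIA), (30, DEN, ATL), (37, NRT, DC), (8, SEA, BOS)}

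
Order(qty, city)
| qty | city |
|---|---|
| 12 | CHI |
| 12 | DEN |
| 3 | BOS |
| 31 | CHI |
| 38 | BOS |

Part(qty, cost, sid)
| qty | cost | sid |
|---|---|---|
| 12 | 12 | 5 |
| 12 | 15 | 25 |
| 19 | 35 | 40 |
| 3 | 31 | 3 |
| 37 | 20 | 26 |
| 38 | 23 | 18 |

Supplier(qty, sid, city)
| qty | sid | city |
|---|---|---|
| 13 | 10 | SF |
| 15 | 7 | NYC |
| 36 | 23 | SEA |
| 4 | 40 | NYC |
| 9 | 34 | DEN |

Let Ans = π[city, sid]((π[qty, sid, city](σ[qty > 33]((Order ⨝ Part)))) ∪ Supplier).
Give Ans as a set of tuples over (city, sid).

Order ⋈ Part (natural join on qty): {(12, CHI, 12, 5), (12, CHI, 15, 25), (12, DEN, 12, 5), (12, DEN, 15, 25), (3, BOS, 31, 3), (38, BOS, 23, 18)}
Filtering on qty > 33 leaves {(38, BOS, 23, 18)}.
π_{qty, sid, city} gives {(38, 18, BOS)}.
Set union of the two operands is {(13, 10, SF), (15, 7, NYC), (36, 23, SEA), (38, 18, BOS), (4, 40, NYC), (9, 34, DEN)}.
π_{city, sid} gives {(BOS, 18), (DEN, 34), (NYC, 40), (NYC, 7), (SEA, 23), (SF, 10)}.

{(BOS, 18), (DEN, 34), (NYC, 40), (NYC, 7), (SEA, 23), (SF, 10)}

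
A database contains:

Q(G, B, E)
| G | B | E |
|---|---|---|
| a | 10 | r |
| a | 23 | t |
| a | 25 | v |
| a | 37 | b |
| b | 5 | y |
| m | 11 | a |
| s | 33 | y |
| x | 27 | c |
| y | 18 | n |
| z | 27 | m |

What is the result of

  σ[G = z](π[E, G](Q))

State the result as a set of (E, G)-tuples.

{(m, z)}

π_{E, G} gives {(a, m), (b, a), (c, x), (m, z), (n, y), (r, a), (t, a), (v, a), (y, b), (y, s)}.
Filtering on G = z leaves {(m, z)}.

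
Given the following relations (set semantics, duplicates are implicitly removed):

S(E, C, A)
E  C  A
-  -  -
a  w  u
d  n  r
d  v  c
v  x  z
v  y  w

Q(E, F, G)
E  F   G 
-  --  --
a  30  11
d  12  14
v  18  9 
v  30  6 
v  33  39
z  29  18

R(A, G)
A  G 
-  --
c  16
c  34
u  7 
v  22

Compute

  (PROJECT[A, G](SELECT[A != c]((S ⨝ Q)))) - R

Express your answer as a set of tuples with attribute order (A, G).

{(r, 14), (u, 11), (w, 39), (w, 6), (w, 9), (z, 39), (z, 6), (z, 9)}

Natural join on E: {(a, w, u, 30, 11), (d, n, r, 12, 14), (d, v, c, 12, 14), (v, x, z, 18, 9), (v, x, z, 30, 6), (v, x, z, 33, 39), (v, y, w, 18, 9), (v, y, w, 30, 6), (v, y, w, 33, 39)}
Filtering on A != c leaves {(a, w, u, 30, 11), (d, n, r, 12, 14), (v, x, z, 18, 9), (v, x, z, 30, 6), (v, x, z, 33, 39), (v, y, w, 18, 9), (v, y, w, 30, 6), (v, y, w, 33, 39)}.
π_{A, G} gives {(r, 14), (u, 11), (w, 39), (w, 6), (w, 9), (z, 39), (z, 6), (z, 9)}.
Difference: {(r, 14), (u, 11), (w, 39), (w, 6), (w, 9), (z, 39), (z, 6), (z, 9)} with {(c, 16), (c, 34), (u, 7), (v, 22)} → {(r, 14), (u, 11), (w, 39), (w, 6), (w, 9), (z, 39), (z, 6), (z, 9)}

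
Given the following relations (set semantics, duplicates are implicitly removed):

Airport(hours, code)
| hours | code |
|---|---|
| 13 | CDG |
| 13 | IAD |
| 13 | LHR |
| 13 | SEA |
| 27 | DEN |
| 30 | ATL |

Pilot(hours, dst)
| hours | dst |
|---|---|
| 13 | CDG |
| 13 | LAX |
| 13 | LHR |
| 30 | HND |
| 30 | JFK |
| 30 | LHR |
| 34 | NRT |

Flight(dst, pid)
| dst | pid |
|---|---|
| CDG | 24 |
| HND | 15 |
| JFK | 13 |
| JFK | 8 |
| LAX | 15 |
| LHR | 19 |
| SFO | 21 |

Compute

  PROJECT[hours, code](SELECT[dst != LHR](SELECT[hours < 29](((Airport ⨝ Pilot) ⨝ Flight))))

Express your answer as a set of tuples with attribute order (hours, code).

{(13, CDG), (13, IAD), (13, LHR), (13, SEA)}

Airport ⋈ Pilot (natural join on hours): {(13, CDG, CDG), (13, CDG, LAX), (13, CDG, LHR), (13, IAD, CDG), (13, IAD, LAX), (13, IAD, LHR), (13, LHR, CDG), (13, LHR, LAX), (13, LHR, LHR), (13, SEA, CDG), (13, SEA, LAX), (13, SEA, LHR), (30, ATL, HND), (30, ATL, JFK), (30, ATL, LHR)}
(Airport ⨝ Pilot) ⋈ Flight (natural join on dst): {(13, CDG, CDG, 24), (13, CDG, LAX, 15), (13, CDG, LHR, 19), (13, IAD, CDG, 24), (13, IAD, LAX, 15), (13, IAD, LHR, 19), (13, LHR, CDG, 24), (13, LHR, LAX, 15), (13, LHR, LHR, 19), (13, SEA, CDG, 24), (13, SEA, LAX, 15), (13, SEA, LHR, 19), (30, ATL, HND, 15), (30, ATL, JFK, 13), (30, ATL, JFK, 8), (30, ATL, LHR, 19)}
Selection hours < 29: {(13, CDG, CDG, 24), (13, CDG, LAX, 15), (13, CDG, LHR, 19), (13, IAD, CDG, 24), (13, IAD, LAX, 15), (13, IAD, LHR, 19), (13, LHR, CDG, 24), (13, LHR, LAX, 15), (13, LHR, LHR, 19), (13, SEA, CDG, 24), (13, SEA, LAX, 15), (13, SEA, LHR, 19)}
Selection dst != LHR: {(13, CDG, CDG, 24), (13, CDG, LAX, 15), (13, IAD, CDG, 24), (13, IAD, LAX, 15), (13, LHR, CDG, 24), (13, LHR, LAX, 15), (13, SEA, CDG, 24), (13, SEA, LAX, 15)}
π_{hours, code} gives {(13, CDG), (13, IAD), (13, LHR), (13, SEA)} (4 duplicate(s) eliminated).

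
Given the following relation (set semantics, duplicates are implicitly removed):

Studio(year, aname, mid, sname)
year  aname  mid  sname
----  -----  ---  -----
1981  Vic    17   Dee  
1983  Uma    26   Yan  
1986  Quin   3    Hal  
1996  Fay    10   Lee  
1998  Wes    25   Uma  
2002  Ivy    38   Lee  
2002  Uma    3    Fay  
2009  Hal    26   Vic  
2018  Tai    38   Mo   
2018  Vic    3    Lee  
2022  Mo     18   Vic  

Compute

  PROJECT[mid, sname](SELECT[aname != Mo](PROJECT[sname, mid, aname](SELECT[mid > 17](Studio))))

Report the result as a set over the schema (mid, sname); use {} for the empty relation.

{(25, Uma), (26, Vic), (26, Yan), (38, Lee), (38, Mo)}

σ[mid > 17]: keep tuples satisfying mid > 17 → {(1983, Uma, 26, Yan), (1998, Wes, 25, Uma), (2002, Ivy, 38, Lee), (2009, Hal, 26, Vic), (2018, Tai, 38, Mo), (2022, Mo, 18, Vic)}
π[sname, mid, aname]: project onto (sname, mid, aname) → {(Lee, 38, Ivy), (Mo, 38, Tai), (Uma, 25, Wes), (Vic, 18, Mo), (Vic, 26, Hal), (Yan, 26, Uma)}
σ[aname != Mo]: keep tuples satisfying aname != Mo → {(Lee, 38, Ivy), (Mo, 38, Tai), (Uma, 25, Wes), (Vic, 26, Hal), (Yan, 26, Uma)}
π[mid, sname]: project onto (mid, sname) → {(25, Uma), (26, Vic), (26, Yan), (38, Lee), (38, Mo)}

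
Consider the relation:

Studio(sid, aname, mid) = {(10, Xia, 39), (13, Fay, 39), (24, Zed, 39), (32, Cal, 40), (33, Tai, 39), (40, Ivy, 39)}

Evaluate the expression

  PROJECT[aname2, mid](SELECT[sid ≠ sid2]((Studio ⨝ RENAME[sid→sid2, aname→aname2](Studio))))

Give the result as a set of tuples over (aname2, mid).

{(Fay, 39), (Ivy, 39), (Tai, 39), (Xia, 39), (Zed, 39)}

ρ[sid→sid2, aname→aname2]: schema becomes (sid2, aname2, mid); tuples unchanged.
Joining Studio and RENAME[sid→sid2, aname→aname2](Studio) on mid yields {(10, Xia, 39, 10, Xia), (10, Xia, 39, 13, Fay), (10, Xia, 39, 24, Zed), (10, Xia, 39, 33, Tai), (10, Xia, 39, 40, Ivy), (13, Fay, 39, 10, Xia), (13, Fay, 39, 13, Fay), (13, Fay, 39, 24, Zed), (13, Fay, 39, 33, Tai), (13, Fay, 39, 40, Ivy), (24, Zed, 39, 10, Xia), (24, Zed, 39, 13, Fay), (24, Zed, 39, 24, Zed), (24, Zed, 39, 33, Tai), (24, Zed, 39, 40, Ivy), (32, Cal, 40, 32, Cal), (33, Tai, 39, 10, Xia), (33, Tai, 39, 13, Fay), (33, Tai, 39, 24, Zed), (33, Tai, 39, 33, Tai), (33, Tai, 39, 40, Ivy), (40, Ivy, 39, 10, Xia), (40, Ivy, 39, 13, Fay), (40, Ivy, 39, 24, Zed), (40, Ivy, 39, 33, Tai), (40, Ivy, 39, 40, Ivy)}.
Apply σ_{sid ≠ sid2}; surviving tuples: {(10, Xia, 39, 13, Fay), (10, Xia, 39, 24, Zed), (10, Xia, 39, 33, Tai), (10, Xia, 39, 40, Ivy), (13, Fay, 39, 10, Xia), (13, Fay, 39, 24, Zed), (13, Fay, 39, 33, Tai), (13, Fay, 39, 40, Ivy), (24, Zed, 39, 10, Xia), (24, Zed, 39, 13, Fay), (24, Zed, 39, 33, Tai), (24, Zed, 39, 40, Ivy), (33, Tai, 39, 10, Xia), (33, Tai, 39, 13, Fay), (33, Tai, 39, 24, Zed), (33, Tai, 39, 40, Ivy), (40, Ivy, 39, 10, Xia), (40, Ivy, 39, 13, Fay), (40, Ivy, 39, 24, Zed), (40, Ivy, 39, 33, Tai)}
Keep only column(s) aname2, mid (15 duplicate(s) eliminated): {(Fay, 39), (Ivy, 39), (Tai, 39), (Xia, 39), (Zed, 39)}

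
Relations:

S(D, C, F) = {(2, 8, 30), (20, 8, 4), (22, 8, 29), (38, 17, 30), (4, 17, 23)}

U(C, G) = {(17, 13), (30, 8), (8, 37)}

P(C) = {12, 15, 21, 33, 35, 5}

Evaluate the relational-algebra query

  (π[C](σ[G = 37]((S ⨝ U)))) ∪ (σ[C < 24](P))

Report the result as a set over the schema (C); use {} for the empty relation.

Natural join on C: {(2, 8, 30, 37), (20, 8, 4, 37), (22, 8, 29, 37), (38, 17, 30, 13), (4, 17, 23, 13)}
Selection G = 37: {(2, 8, 30, 37), (20, 8, 4, 37), (22, 8, 29, 37)}
Projecting to C (2 duplicate(s) eliminated): {8}
Selection C < 24: {12, 15, 21, 5}
Taking the union: {12, 15, 21, 5, 8}

{12, 15, 21, 5, 8}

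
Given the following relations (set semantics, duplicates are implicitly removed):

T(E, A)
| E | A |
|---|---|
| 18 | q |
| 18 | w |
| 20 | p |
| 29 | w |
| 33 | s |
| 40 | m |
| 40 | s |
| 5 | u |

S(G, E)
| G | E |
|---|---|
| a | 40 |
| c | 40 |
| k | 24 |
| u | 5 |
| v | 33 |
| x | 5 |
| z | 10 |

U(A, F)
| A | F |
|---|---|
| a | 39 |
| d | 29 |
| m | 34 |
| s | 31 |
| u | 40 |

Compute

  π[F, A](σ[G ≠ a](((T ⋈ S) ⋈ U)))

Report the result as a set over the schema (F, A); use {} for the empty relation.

{(31, s), (34, m), (40, u)}

Natural join on E: {(33, s, v), (40, m, a), (40, m, c), (40, s, a), (40, s, c), (5, u, u), (5, u, x)}
Natural join on A: {(33, s, v, 31), (40, m, a, 34), (40, m, c, 34), (40, s, a, 31), (40, s, c, 31), (5, u, u, 40), (5, u, x, 40)}
σ[G ≠ a]: keep tuples satisfying G ≠ a → {(33, s, v, 31), (40, m, c, 34), (40, s, c, 31), (5, u, u, 40), (5, u, x, 40)}
Keep only column(s) F, A (2 duplicate(s) eliminated): {(31, s), (34, m), (40, u)}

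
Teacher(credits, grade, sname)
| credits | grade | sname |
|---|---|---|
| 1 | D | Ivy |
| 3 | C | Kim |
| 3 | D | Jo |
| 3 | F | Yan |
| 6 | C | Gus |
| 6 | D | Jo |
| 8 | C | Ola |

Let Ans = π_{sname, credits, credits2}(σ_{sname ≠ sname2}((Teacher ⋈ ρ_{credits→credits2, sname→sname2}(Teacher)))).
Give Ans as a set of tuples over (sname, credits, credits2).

ρ[credits→credits2, sname→sname2]: schema becomes (credits2, grade, sname2); tuples unchanged.
Natural join on grade: {(1, D, Ivy, 1, Ivy), (1, D, Ivy, 3, Jo), (1, D, Ivy, 6, Jo), (3, C, Kim, 3, Kim), (3, C, Kim, 6, Gus), (3, C, Kim, 8, Ola), (3, D, Jo, 1, Ivy), (3, D, Jo, 3, Jo), (3, D, Jo, 6, Jo), (3, F, Yan, 3, Yan), (6, C, Gus, 3, Kim), (6, C, Gus, 6, Gus), (6, C, Gus, 8, Ola), (6, D, Jo, 1, Ivy), (6, D, Jo, 3, Jo), (6, D, Jo, 6, Jo), (8, C, Ola, 3, Kim), (8, C, Ola, 6, Gus), (8, C, Ola, 8, Ola)}
Selection sname ≠ sname2: {(1, D, Ivy, 3, Jo), (1, D, Ivy, 6, Jo), (3, C, Kim, 6, Gus), (3, C, Kim, 8, Ola), (3, D, Jo, 1, Ivy), (6, C, Gus, 3, Kim), (6, C, Gus, 8, Ola), (6, D, Jo, 1, Ivy), (8, C, Ola, 3, Kim), (8, C, Ola, 6, Gus)}
Keep only column(s) sname, credits, credits2: {(Gus, 6, 3), (Gus, 6, 8), (Ivy, 1, 3), (Ivy, 1, 6), (Jo, 3, 1), (Jo, 6, 1), (Kim, 3, 6), (Kim, 3, 8), (Ola, 8, 3), (Ola, 8, 6)}

{(Gus, 6, 3), (Gus, 6, 8), (Ivy, 1, 3), (Ivy, 1, 6), (Jo, 3, 1), (Jo, 6, 1), (Kim, 3, 6), (Kim, 3, 8), (Ola, 8, 3), (Ola, 8, 6)}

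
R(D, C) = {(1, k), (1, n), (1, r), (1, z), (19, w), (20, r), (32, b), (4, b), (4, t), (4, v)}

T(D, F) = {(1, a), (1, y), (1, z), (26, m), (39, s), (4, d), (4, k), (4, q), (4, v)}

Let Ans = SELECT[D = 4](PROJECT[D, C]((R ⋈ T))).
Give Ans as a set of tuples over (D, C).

{(4, b), (4, t), (4, v)}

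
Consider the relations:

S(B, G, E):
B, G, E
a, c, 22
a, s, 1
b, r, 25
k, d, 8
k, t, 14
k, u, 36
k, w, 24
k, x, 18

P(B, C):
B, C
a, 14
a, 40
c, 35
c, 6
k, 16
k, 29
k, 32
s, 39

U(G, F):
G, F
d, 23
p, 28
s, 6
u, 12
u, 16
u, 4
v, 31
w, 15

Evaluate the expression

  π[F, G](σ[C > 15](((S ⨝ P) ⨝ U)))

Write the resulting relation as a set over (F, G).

{(12, u), (15, w), (16, u), (23, d), (4, u), (6, s)}

Joining S and P on B yields {(a, c, 22, 14), (a, c, 22, 40), (a, s, 1, 14), (a, s, 1, 40), (k, d, 8, 16), (k, d, 8, 29), (k, d, 8, 32), (k, t, 14, 16), (k, t, 14, 29), (k, t, 14, 32), (k, u, 36, 16), (k, u, 36, 29), (k, u, 36, 32), (k, w, 24, 16), (k, w, 24, 29), (k, w, 24, 32), (k, x, 18, 16), (k, x, 18, 29), (k, x, 18, 32)}.
Joining (S ⨝ P) and U on G yields {(a, s, 1, 14, 6), (a, s, 1, 40, 6), (k, d, 8, 16, 23), (k, d, 8, 29, 23), (k, d, 8, 32, 23), (k, u, 36, 16, 12), (k, u, 36, 16, 16), (k, u, 36, 16, 4), (k, u, 36, 29, 12), (k, u, 36, 29, 16), (k, u, 36, 29, 4), (k, u, 36, 32, 12), (k, u, 36, 32, 16), (k, u, 36, 32, 4), (k, w, 24, 16, 15), (k, w, 24, 29, 15), (k, w, 24, 32, 15)}.
σ[C > 15]: keep tuples satisfying C > 15 → {(a, s, 1, 40, 6), (k, d, 8, 16, 23), (k, d, 8, 29, 23), (k, d, 8, 32, 23), (k, u, 36, 16, 12), (k, u, 36, 16, 16), (k, u, 36, 16, 4), (k, u, 36, 29, 12), (k, u, 36, 29, 16), (k, u, 36, 29, 4), (k, u, 36, 32, 12), (k, u, 36, 32, 16), (k, u, 36, 32, 4), (k, w, 24, 16, 15), (k, w, 24, 29, 15), (k, w, 24, 32, 15)}
π_{F, G} gives {(12, u), (15, w), (16, u), (23, d), (4, u), (6, s)} (10 duplicate(s) eliminated).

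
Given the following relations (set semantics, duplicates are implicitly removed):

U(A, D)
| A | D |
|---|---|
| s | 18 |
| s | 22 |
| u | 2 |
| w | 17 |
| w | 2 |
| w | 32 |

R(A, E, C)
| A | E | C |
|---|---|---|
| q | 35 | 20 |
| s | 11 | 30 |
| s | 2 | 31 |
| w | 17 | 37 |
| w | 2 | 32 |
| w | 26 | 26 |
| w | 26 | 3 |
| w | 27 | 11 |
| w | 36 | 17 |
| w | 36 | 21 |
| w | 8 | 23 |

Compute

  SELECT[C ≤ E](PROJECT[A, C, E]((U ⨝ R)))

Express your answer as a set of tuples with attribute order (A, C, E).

Joining U and R on A yields {(s, 18, 11, 30), (s, 18, 2, 31), (s, 22, 11, 30), (s, 22, 2, 31), (w, 17, 17, 37), (w, 17, 2, 32), (w, 17, 26, 26), (w, 17, 26, 3), (w, 17, 27, 11), (w, 17, 36, 17), (w, 17, 36, 21), (w, 17, 8, 23), (w, 2, 17, 37), (w, 2, 2, 32), (w, 2, 26, 26), (w, 2, 26, 3), (w, 2, 27, 11), (w, 2, 36, 17), (w, 2, 36, 21), (w, 2, 8, 23), (w, 32, 17, 37), (w, 32, 2, 32), (w, 32, 26, 26), (w, 32, 26, 3), (w, 32, 27, 11), (w, 32, 36, 17), (w, 32, 36, 21), (w, 32, 8, 23)}.
Keep only column(s) A, C, E (18 duplicate(s) eliminated): {(s, 30, 11), (s, 31, 2), (w, 11, 27), (w, 17, 36), (w, 21, 36), (w, 23, 8), (w, 26, 26), (w, 3, 26), (w, 32, 2), (w, 37, 17)}
σ[C ≤ E]: keep tuples satisfying C ≤ E → {(w, 11, 27), (w, 17, 36), (w, 21, 36), (w, 26, 26), (w, 3, 26)}

{(w, 11, 27), (w, 17, 36), (w, 21, 36), (w, 26, 26), (w, 3, 26)}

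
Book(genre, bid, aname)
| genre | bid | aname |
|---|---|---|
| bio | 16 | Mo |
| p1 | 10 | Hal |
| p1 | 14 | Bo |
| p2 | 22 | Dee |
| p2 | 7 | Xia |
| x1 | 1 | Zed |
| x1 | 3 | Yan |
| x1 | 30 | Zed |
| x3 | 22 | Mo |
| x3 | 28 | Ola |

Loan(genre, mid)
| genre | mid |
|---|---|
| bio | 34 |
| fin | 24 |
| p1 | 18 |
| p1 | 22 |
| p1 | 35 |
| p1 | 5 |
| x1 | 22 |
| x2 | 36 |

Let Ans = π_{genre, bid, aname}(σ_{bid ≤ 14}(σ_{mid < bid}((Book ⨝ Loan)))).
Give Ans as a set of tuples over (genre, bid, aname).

Natural join on genre: {(bio, 16, Mo, 34), (p1, 10, Hal, 18), (p1, 10, Hal, 22), (p1, 10, Hal, 35), (p1, 10, Hal, 5), (p1, 14, Bo, 18), (p1, 14, Bo, 22), (p1, 14, Bo, 35), (p1, 14, Bo, 5), (x1, 1, Zed, 22), (x1, 3, Yan, 22), (x1, 30, Zed, 22)}
Filtering on mid < bid leaves {(p1, 10, Hal, 5), (p1, 14, Bo, 5), (x1, 30, Zed, 22)}.
Filtering on bid ≤ 14 leaves {(p1, 10, Hal, 5), (p1, 14, Bo, 5)}.
π_{genre, bid, aname} gives {(p1, 10, Hal), (p1, 14, Bo)}.

{(p1, 10, Hal), (p1, 14, Bo)}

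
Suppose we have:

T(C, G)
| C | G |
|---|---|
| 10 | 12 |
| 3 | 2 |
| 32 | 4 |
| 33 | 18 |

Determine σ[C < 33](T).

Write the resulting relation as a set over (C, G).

{(10, 12), (3, 2), (32, 4)}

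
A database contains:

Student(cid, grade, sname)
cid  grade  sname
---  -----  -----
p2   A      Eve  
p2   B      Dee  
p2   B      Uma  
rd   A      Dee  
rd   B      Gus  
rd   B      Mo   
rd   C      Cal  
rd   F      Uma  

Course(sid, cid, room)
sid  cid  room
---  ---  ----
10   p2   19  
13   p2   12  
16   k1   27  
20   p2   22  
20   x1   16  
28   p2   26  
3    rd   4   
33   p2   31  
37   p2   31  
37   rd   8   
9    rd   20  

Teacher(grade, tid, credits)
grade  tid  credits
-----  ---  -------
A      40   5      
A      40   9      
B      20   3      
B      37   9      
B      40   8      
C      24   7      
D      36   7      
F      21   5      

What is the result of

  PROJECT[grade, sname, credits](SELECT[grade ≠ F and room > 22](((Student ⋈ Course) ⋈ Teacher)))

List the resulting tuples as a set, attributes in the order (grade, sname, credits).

{(A, Eve, 5), (A, Eve, 9), (B, Dee, 3), (B, Dee, 8), (B, Dee, 9), (B, Uma, 3), (B, Uma, 8), (B, Uma, 9)}

Natural join on cid: {(p2, A, Eve, 10, 19), (p2, A, Eve, 13, 12), (p2, A, Eve, 20, 22), (p2, A, Eve, 28, 26), (p2, A, Eve, 33, 31), (p2, A, Eve, 37, 31), (p2, B, Dee, 10, 19), (p2, B, Dee, 13, 12), (p2, B, Dee, 20, 22), (p2, B, Dee, 28, 26), (p2, B, Dee, 33, 31), (p2, B, Dee, 37, 31), (p2, B, Uma, 10, 19), (p2, B, Uma, 13, 12), (p2, B, Uma, 20, 22), (p2, B, Uma, 28, 26), (p2, B, Uma, 33, 31), (p2, B, Uma, 37, 31), (rd, A, Dee, 3, 4), (rd, A, Dee, 37, 8), (rd, A, Dee, 9, 20), (rd, B, Gus, 3, 4), (rd, B, Gus, 37, 8), (rd, B, Gus, 9, 20), (rd, B, Mo, 3, 4), (rd, B, Mo, 37, 8), (rd, B, Mo, 9, 20), (rd, C, Cal, 3, 4), (rd, C, Cal, 37, 8), (rd, C, Cal, 9, 20), (rd, F, Uma, 3, 4), (rd, F, Uma, 37, 8), (rd, F, Uma, 9, 20)}
Natural join on grade: {(p2, A, Eve, 10, 19, 40, 5), (p2, A, Eve, 10, 19, 40, 9), (p2, A, Eve, 13, 12, 40, 5), (p2, A, Eve, 13, 12, 40, 9), (p2, A, Eve, 20, 22, 40, 5), (p2, A, Eve, 20, 22, 40, 9), (p2, A, Eve, 28, 26, 40, 5), (p2, A, Eve, 28, 26, 40, 9), (p2, A, Eve, 33, 31, 40, 5), (p2, A, Eve, 33, 31, 40, 9), (p2, A, Eve, 37, 31, 40, 5), (p2, A, Eve, 37, 31, 40, 9), (p2, B, Dee, 10, 19, 20, 3), (p2, B, Dee, 10, 19, 37, 9), (p2, B, Dee, 10, 19, 40, 8), (p2, B, Dee, 13, 12, 20, 3), (p2, B, Dee, 13, 12, 37, 9), (p2, B, Dee, 13, 12, 40, 8), (p2, B, Dee, 20, 22, 20, 3), (p2, B, Dee, 20, 22, 37, 9), (p2, B, Dee, 20, 22, 40, 8), (p2, B, Dee, 28, 26, 20, 3), (p2, B, Dee, 28, 26, 37, 9), (p2, B, Dee, 28, 26, 40, 8), (p2, B, Dee, 33, 31, 20, 3), (p2, B, Dee, 33, 31, 37, 9), (p2, B, Dee, 33, 31, 40, 8), (p2, B, Dee, 37, 31, 20, 3), (p2, B, Dee, 37, 31, 37, 9), (p2, B, Dee, 37, 31, 40, 8), (p2, B, Uma, 10, 19, 20, 3), (p2, B, Uma, 10, 19, 37, 9), (p2, B, Uma, 10, 19, 40, 8), (p2, B, Uma, 13, 12, 20, 3), (p2, B, Uma, 13, 12, 37, 9), (p2, B, Uma, 13, 12, 40, 8), (p2, B, Uma, 20, 22, 20, 3), (p2, B, Uma, 20, 22, 37, 9), (p2, B, Uma, 20, 22, 40, 8), (p2, B, Uma, 28, 26, 20, 3), (p2, B, Uma, 28, 26, 37, 9), (p2, B, Uma, 28, 26, 40, 8), (p2, B, Uma, 33, 31, 20, 3), (p2, B, Uma, 33, 31, 37, 9), (p2, B, Uma, 33, 31, 40, 8), (p2, B, Uma, 37, 31, 20, 3), (p2, B, Uma, 37, 31, 37, 9), (p2, B, Uma, 37, 31, 40, 8), (rd, A, Dee, 3, 4, 40, 5), (rd, A, Dee, 3, 4, 40, 9), (rd, A, Dee, 37, 8, 40, 5), (rd, A, Dee, 37, 8, 40, 9), (rd, A, Dee, 9, 20, 40, 5), (rd, A, Dee, 9, 20, 40, 9), (rd, B, Gus, 3, 4, 20, 3), (rd, B, Gus, 3, 4, 37, 9), (rd, B, Gus, 3, 4, 40, 8), (rd, B, Gus, 37, 8, 20, 3), (rd, B, Gus, 37, 8, 37, 9), (rd, B, Gus, 37, 8, 40, 8), (rd, B, Gus, 9, 20, 20, 3), (rd, B, Gus, 9, 20, 37, 9), (rd, B, Gus, 9, 20, 40, 8), (rd, B, Mo, 3, 4, 20, 3), (rd, B, Mo, 3, 4, 37, 9), (rd, B, Mo, 3, 4, 40, 8), (rd, B, Mo, 37, 8, 20, 3), (rd, B, Mo, 37, 8, 37, 9), (rd, B, Mo, 37, 8, 40, 8), (rd, B, Mo, 9, 20, 20, 3), (rd, B, Mo, 9, 20, 37, 9), (rd, B, Mo, 9, 20, 40, 8), (rd, C, Cal, 3, 4, 24, 7), (rd, C, Cal, 37, 8, 24, 7), (rd, C, Cal, 9, 20, 24, 7), (rd, F, Uma, 3, 4, 21, 5), (rd, F, Uma, 37, 8, 21, 5), (rd, F, Uma, 9, 20, 21, 5)}
Selection grade ≠ F and room > 22: {(p2, A, Eve, 28, 26, 40, 5), (p2, A, Eve, 28, 26, 40, 9), (p2, A, Eve, 33, 31, 40, 5), (p2, A, Eve, 33, 31, 40, 9), (p2, A, Eve, 37, 31, 40, 5), (p2, A, Eve, 37, 31, 40, 9), (p2, B, Dee, 28, 26, 20, 3), (p2, B, Dee, 28, 26, 37, 9), (p2, B, Dee, 28, 26, 40, 8), (p2, B, Dee, 33, 31, 20, 3), (p2, B, Dee, 33, 31, 37, 9), (p2, B, Dee, 33, 31, 40, 8), (p2, B, Dee, 37, 31, 20, 3), (p2, B, Dee, 37, 31, 37, 9), (p2, B, Dee, 37, 31, 40, 8), (p2, B, Uma, 28, 26, 20, 3), (p2, B, Uma, 28, 26, 37, 9), (p2, B, Uma, 28, 26, 40, 8), (p2, B, Uma, 33, 31, 20, 3), (p2, B, Uma, 33, 31, 37, 9), (p2, B, Uma, 33, 31, 40, 8), (p2, B, Uma, 37, 31, 20, 3), (p2, B, Uma, 37, 31, 37, 9), (p2, B, Uma, 37, 31, 40, 8)}
Keep only column(s) grade, sname, credits (16 duplicate(s) eliminated): {(A, Eve, 5), (A, Eve, 9), (B, Dee, 3), (B, Dee, 8), (B, Dee, 9), (B, Uma, 3), (B, Uma, 8), (B, Uma, 9)}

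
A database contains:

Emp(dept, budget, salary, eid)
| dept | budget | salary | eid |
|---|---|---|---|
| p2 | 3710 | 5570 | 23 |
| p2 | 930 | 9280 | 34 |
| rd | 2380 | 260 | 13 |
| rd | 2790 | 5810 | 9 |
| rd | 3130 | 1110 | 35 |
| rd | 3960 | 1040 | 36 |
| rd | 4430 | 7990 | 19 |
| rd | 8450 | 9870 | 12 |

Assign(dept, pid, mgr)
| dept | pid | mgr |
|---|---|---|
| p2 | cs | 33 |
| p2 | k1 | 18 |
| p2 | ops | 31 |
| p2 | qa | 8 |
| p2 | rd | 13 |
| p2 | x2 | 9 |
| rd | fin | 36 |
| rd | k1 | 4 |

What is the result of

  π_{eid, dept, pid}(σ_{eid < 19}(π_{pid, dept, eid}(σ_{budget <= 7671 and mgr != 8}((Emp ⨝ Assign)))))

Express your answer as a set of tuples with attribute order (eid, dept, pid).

{(13, rd, fin), (13, rd, k1), (9, rd, fin), (9, rd, k1)}

Joining Emp and Assign on dept yields {(p2, 3710, 5570, 23, cs, 33), (p2, 3710, 5570, 23, k1, 18), (p2, 3710, 5570, 23, ops, 31), (p2, 3710, 5570, 23, qa, 8), (p2, 3710, 5570, 23, rd, 13), (p2, 3710, 5570, 23, x2, 9), (p2, 930, 9280, 34, cs, 33), (p2, 930, 9280, 34, k1, 18), (p2, 930, 9280, 34, ops, 31), (p2, 930, 9280, 34, qa, 8), (p2, 930, 9280, 34, rd, 13), (p2, 930, 9280, 34, x2, 9), (rd, 2380, 260, 13, fin, 36), (rd, 2380, 260, 13, k1, 4), (rd, 2790, 5810, 9, fin, 36), (rd, 2790, 5810, 9, k1, 4), (rd, 3130, 1110, 35, fin, 36), (rd, 3130, 1110, 35, k1, 4), (rd, 3960, 1040, 36, fin, 36), (rd, 3960, 1040, 36, k1, 4), (rd, 4430, 7990, 19, fin, 36), (rd, 4430, 7990, 19, k1, 4), (rd, 8450, 9870, 12, fin, 36), (rd, 8450, 9870, 12, k1, 4)}.
Filtering on budget <= 7671 and mgr != 8 leaves {(p2, 3710, 5570, 23, cs, 33), (p2, 3710, 5570, 23, k1, 18), (p2, 3710, 5570, 23, ops, 31), (p2, 3710, 5570, 23, rd, 13), (p2, 3710, 5570, 23, x2, 9), (p2, 930, 9280, 34, cs, 33), (p2, 930, 9280, 34, k1, 18), (p2, 930, 9280, 34, ops, 31), (p2, 930, 9280, 34, rd, 13), (p2, 930, 9280, 34, x2, 9), (rd, 2380, 260, 13, fin, 36), (rd, 2380, 260, 13, k1, 4), (rd, 2790, 5810, 9, fin, 36), (rd, 2790, 5810, 9, k1, 4), (rd, 3130, 1110, 35, fin, 36), (rd, 3130, 1110, 35, k1, 4), (rd, 3960, 1040, 36, fin, 36), (rd, 3960, 1040, 36, k1, 4), (rd, 4430, 7990, 19, fin, 36), (rd, 4430, 7990, 19, k1, 4)}.
π[pid, dept, eid]: project onto (pid, dept, eid) → {(cs, p2, 23), (cs, p2, 34), (fin, rd, 13), (fin, rd, 19), (fin, rd, 35), (fin, rd, 36), (fin, rd, 9), (k1, p2, 23), (k1, p2, 34), (k1, rd, 13), (k1, rd, 19), (k1, rd, 35), (k1, rd, 36), (k1, rd, 9), (ops, p2, 23), (ops, p2, 34), (rd, p2, 23), (rd, p2, 34), (x2, p2, 23), (x2, p2, 34)}
Filtering on eid < 19 leaves {(fin, rd, 13), (fin, rd, 9), (k1, rd, 13), (k1, rd, 9)}.
π[eid, dept, pid]: project onto (eid, dept, pid) → {(13, rd, fin), (13, rd, k1), (9, rd, fin), (9, rd, k1)}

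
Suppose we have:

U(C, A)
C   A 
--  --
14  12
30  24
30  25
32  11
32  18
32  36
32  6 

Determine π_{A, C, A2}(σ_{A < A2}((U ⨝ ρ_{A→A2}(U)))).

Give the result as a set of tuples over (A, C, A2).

{(11, 32, 18), (11, 32, 36), (18, 32, 36), (24, 30, 25), (6, 32, 11), (6, 32, 18), (6, 32, 36)}

ρ[A→A2]: schema becomes (C, A2); tuples unchanged.
Natural join on C: {(14, 12, 12), (30, 24, 24), (30, 24, 25), (30, 25, 24), (30, 25, 25), (32, 11, 11), (32, 11, 18), (32, 11, 36), (32, 11, 6), (32, 18, 11), (32, 18, 18), (32, 18, 36), (32, 18, 6), (32, 36, 11), (32, 36, 18), (32, 36, 36), (32, 36, 6), (32, 6, 11), (32, 6, 18), (32, 6, 36), (32, 6, 6)}
Apply σ_{A < A2}; surviving tuples: {(30, 24, 25), (32, 11, 18), (32, 11, 36), (32, 18, 36), (32, 6, 11), (32, 6, 18), (32, 6, 36)}
π_{A, C, A2} gives {(11, 32, 18), (11, 32, 36), (18, 32, 36), (24, 30, 25), (6, 32, 11), (6, 32, 18), (6, 32, 36)}.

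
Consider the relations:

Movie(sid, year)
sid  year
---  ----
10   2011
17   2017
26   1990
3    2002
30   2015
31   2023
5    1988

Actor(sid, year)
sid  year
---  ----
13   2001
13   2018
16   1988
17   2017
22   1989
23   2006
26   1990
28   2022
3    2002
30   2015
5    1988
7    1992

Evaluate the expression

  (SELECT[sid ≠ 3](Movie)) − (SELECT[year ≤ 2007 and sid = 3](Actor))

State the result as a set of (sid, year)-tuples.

{(10, 2011), (17, 2017), (26, 1990), (30, 2015), (31, 2023), (5, 1988)}

Filtering on sid ≠ 3 leaves {(10, 2011), (17, 2017), (26, 1990), (30, 2015), (31, 2023), (5, 1988)}.
Filtering on year ≤ 2007 and sid = 3 leaves {(3, 2002)}.
Set difference of the two operands is {(10, 2011), (17, 2017), (26, 1990), (30, 2015), (31, 2023), (5, 1988)}.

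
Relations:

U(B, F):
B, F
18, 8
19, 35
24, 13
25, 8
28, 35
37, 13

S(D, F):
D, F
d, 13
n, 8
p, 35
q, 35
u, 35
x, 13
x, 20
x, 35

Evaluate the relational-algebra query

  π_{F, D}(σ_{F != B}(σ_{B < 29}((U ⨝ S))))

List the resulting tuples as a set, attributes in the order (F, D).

{(13, d), (13, x), (35, p), (35, q), (35, u), (35, x), (8, n)}

Natural join on F: {(18, 8, n), (19, 35, p), (19, 35, q), (19, 35, u), (19, 35, x), (24, 13, d), (24, 13, x), (25, 8, n), (28, 35, p), (28, 35, q), (28, 35, u), (28, 35, x), (37, 13, d), (37, 13, x)}
Apply σ_{B < 29}; surviving tuples: {(18, 8, n), (19, 35, p), (19, 35, q), (19, 35, u), (19, 35, x), (24, 13, d), (24, 13, x), (25, 8, n), (28, 35, p), (28, 35, q), (28, 35, u), (28, 35, x)}
Apply σ_{F != B}; surviving tuples: {(18, 8, n), (19, 35, p), (19, 35, q), (19, 35, u), (19, 35, x), (24, 13, d), (24, 13, x), (25, 8, n), (28, 35, p), (28, 35, q), (28, 35, u), (28, 35, x)}
Projecting to F, D (5 duplicate(s) eliminated): {(13, d), (13, x), (35, p), (35, q), (35, u), (35, x), (8, n)}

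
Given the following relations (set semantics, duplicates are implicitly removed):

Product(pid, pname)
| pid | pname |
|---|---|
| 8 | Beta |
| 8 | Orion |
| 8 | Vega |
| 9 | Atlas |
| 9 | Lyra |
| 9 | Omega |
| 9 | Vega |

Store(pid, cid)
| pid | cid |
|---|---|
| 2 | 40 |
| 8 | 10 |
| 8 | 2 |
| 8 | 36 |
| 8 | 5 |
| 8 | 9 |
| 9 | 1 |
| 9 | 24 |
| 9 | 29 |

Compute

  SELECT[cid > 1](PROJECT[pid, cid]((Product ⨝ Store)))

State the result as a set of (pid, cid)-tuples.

{(8, 10), (8, 2), (8, 36), (8, 5), (8, 9), (9, 24), (9, 29)}

Natural join on pid: {(8, Beta, 10), (8, Beta, 2), (8, Beta, 36), (8, Beta, 5), (8, Beta, 9), (8, Orion, 10), (8, Orion, 2), (8, Orion, 36), (8, Orion, 5), (8, Orion, 9), (8, Vega, 10), (8, Vega, 2), (8, Vega, 36), (8, Vega, 5), (8, Vega, 9), (9, Atlas, 1), (9, Atlas, 24), (9, Atlas, 29), (9, Lyra, 1), (9, Lyra, 24), (9, Lyra, 29), (9, Omega, 1), (9, Omega, 24), (9, Omega, 29), (9, Vega, 1), (9, Vega, 24), (9, Vega, 29)}
Keep only column(s) pid, cid (19 duplicate(s) eliminated): {(8, 10), (8, 2), (8, 36), (8, 5), (8, 9), (9, 1), (9, 24), (9, 29)}
Apply σ_{cid > 1}; surviving tuples: {(8, 10), (8, 2), (8, 36), (8, 5), (8, 9), (9, 24), (9, 29)}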